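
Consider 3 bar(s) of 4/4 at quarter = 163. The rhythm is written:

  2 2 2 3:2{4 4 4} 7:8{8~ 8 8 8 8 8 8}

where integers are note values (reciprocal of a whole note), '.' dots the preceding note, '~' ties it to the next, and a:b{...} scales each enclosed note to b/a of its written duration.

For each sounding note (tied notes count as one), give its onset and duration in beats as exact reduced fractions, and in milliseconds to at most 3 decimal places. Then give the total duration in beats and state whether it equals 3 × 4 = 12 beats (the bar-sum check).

1) 0.0ms=0b +736.196ms=2b
2) 736.196ms=2b +736.196ms=2b
3) 1472.393ms=4b +736.196ms=2b
4) 2208.589ms=6b +245.399ms=2/3b
5) 2453.988ms=20/3b +245.399ms=2/3b
6) 2699.387ms=22/3b +245.399ms=2/3b
7) 2944.785ms=8b +420.684ms=8/7b
8) 3365.469ms=64/7b +210.342ms=4/7b
9) 3575.811ms=68/7b +210.342ms=4/7b
10) 3786.152ms=72/7b +210.342ms=4/7b
11) 3996.494ms=76/7b +210.342ms=4/7b
12) 4206.836ms=80/7b +210.342ms=4/7b
Σ=12b of 12 (163bpm 4/4) — PASS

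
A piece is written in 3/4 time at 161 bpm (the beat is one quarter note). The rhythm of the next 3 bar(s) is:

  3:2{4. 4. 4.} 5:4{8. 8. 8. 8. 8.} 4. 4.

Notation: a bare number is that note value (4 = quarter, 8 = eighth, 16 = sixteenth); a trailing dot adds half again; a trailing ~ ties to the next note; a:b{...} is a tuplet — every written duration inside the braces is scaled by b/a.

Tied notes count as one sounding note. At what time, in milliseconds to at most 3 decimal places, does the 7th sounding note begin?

note 7 onset = 24/5b = 1788.82ms

1. 0.0ms @ 0 + 372.671ms (1)
2. 372.671ms @ 1 + 372.671ms (1)
3. 745.342ms @ 2 + 372.671ms (1)
4. 1118.012ms @ 3 + 223.602ms (3/5)
5. 1341.615ms @ 18/5 + 223.602ms (3/5)
6. 1565.217ms @ 21/5 + 223.602ms (3/5)
7. 1788.82ms @ 24/5 + 223.602ms (3/5)
8. 2012.422ms @ 27/5 + 223.602ms (3/5)
9. 2236.025ms @ 6 + 559.006ms (3/2)
10. 2795.031ms @ 15/2 + 559.006ms (3/2)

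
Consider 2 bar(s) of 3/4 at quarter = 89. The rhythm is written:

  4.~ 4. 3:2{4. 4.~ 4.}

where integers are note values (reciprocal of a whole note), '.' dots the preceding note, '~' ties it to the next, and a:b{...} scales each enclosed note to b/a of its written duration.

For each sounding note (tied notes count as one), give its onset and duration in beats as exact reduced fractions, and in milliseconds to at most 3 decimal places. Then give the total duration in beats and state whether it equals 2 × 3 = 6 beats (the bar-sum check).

1) 0.0ms=0b +2022.472ms=3b
2) 2022.472ms=3b +674.157ms=1b
3) 2696.629ms=4b +1348.315ms=2b
Σ=6b of 6 (89bpm 3/4) — PASS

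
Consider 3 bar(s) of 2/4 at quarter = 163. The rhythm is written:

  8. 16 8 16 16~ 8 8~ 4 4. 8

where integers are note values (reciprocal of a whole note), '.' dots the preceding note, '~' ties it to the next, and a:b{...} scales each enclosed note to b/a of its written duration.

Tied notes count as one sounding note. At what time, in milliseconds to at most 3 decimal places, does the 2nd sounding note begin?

1. 0.0ms @ 0 + 276.074ms (3/4)
2. 276.074ms @ 3/4 + 92.025ms (1/4)
3. 368.098ms @ 1 + 184.049ms (1/2)
4. 552.147ms @ 3/2 + 92.025ms (1/4)
5. 644.172ms @ 7/4 + 276.074ms (3/4)
6. 920.245ms @ 5/2 + 552.147ms (3/2)
7. 1472.393ms @ 4 + 552.147ms (3/2)
8. 2024.54ms @ 11/2 + 184.049ms (1/2)

note 2 onset = 3/4b = 276.074ms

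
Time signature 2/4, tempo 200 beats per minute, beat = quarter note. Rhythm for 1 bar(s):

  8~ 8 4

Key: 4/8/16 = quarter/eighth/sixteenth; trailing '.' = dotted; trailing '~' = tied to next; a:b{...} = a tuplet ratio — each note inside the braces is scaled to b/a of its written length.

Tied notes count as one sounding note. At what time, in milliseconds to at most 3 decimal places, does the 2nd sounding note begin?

note 2 onset = 1b = 300.0ms

1. 0.0ms @ 0 + 300.0ms (1)
2. 300.0ms @ 1 + 300.0ms (1)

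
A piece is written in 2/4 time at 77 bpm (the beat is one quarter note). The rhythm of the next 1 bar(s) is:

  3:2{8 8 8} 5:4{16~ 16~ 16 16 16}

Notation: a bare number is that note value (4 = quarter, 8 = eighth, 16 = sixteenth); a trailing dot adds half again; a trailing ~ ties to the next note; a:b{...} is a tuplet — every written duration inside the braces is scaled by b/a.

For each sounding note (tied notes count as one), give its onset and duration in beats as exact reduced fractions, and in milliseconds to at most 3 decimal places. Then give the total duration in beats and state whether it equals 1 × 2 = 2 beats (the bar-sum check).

1) 0.0ms=0b +259.74ms=1/3b
2) 259.74ms=1/3b +259.74ms=1/3b
3) 519.481ms=2/3b +259.74ms=1/3b
4) 779.221ms=1b +467.532ms=3/5b
5) 1246.753ms=8/5b +155.844ms=1/5b
6) 1402.597ms=9/5b +155.844ms=1/5b
Σ=2b of 2 (77bpm 2/4) — PASS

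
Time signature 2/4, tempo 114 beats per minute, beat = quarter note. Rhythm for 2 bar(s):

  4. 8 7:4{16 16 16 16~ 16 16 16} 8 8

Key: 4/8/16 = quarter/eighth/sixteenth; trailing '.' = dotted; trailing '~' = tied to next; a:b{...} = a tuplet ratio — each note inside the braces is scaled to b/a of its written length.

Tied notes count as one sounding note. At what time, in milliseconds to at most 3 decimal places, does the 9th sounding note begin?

1. 0.0ms @ 0 + 789.474ms (3/2)
2. 789.474ms @ 3/2 + 263.158ms (1/2)
3. 1052.632ms @ 2 + 75.188ms (1/7)
4. 1127.82ms @ 15/7 + 75.188ms (1/7)
5. 1203.008ms @ 16/7 + 75.188ms (1/7)
6. 1278.195ms @ 17/7 + 150.376ms (2/7)
7. 1428.571ms @ 19/7 + 75.188ms (1/7)
8. 1503.759ms @ 20/7 + 75.188ms (1/7)
9. 1578.947ms @ 3 + 263.158ms (1/2)
10. 1842.105ms @ 7/2 + 263.158ms (1/2)

note 9 onset = 3b = 1578.947ms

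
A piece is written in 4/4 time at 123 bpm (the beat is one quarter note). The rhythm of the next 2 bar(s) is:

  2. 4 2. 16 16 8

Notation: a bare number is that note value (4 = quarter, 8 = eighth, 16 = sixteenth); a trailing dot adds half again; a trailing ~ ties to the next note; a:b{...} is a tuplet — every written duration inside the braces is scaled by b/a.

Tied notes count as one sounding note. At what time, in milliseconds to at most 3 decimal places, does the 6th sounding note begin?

1. 0.0ms @ 0 + 1463.415ms (3)
2. 1463.415ms @ 3 + 487.805ms (1)
3. 1951.22ms @ 4 + 1463.415ms (3)
4. 3414.634ms @ 7 + 121.951ms (1/4)
5. 3536.585ms @ 29/4 + 121.951ms (1/4)
6. 3658.537ms @ 15/2 + 243.902ms (1/2)

note 6 onset = 15/2b = 3658.537ms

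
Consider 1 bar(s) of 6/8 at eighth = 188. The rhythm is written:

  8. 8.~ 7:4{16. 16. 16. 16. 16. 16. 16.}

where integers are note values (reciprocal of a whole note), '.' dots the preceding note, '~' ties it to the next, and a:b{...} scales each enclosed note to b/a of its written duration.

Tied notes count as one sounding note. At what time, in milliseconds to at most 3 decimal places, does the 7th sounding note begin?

1. 0.0ms @ 0 + 478.723ms (3/2)
2. 478.723ms @ 3/2 + 615.502ms (27/14)
3. 1094.225ms @ 24/7 + 136.778ms (3/7)
4. 1231.003ms @ 27/7 + 136.778ms (3/7)
5. 1367.781ms @ 30/7 + 136.778ms (3/7)
6. 1504.559ms @ 33/7 + 136.778ms (3/7)
7. 1641.337ms @ 36/7 + 136.778ms (3/7)
8. 1778.116ms @ 39/7 + 136.778ms (3/7)

note 7 onset = 36/7b = 1641.337ms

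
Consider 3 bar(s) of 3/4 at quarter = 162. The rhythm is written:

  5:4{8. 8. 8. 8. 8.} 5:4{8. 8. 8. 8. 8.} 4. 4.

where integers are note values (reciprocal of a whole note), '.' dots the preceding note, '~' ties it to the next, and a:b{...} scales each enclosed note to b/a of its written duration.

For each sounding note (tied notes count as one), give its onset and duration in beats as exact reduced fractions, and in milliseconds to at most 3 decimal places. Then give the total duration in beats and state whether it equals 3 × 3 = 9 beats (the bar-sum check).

1) 0.0ms=0b +222.222ms=3/5b
2) 222.222ms=3/5b +222.222ms=3/5b
3) 444.444ms=6/5b +222.222ms=3/5b
4) 666.667ms=9/5b +222.222ms=3/5b
5) 888.889ms=12/5b +222.222ms=3/5b
6) 1111.111ms=3b +222.222ms=3/5b
7) 1333.333ms=18/5b +222.222ms=3/5b
8) 1555.556ms=21/5b +222.222ms=3/5b
9) 1777.778ms=24/5b +222.222ms=3/5b
10) 2000.0ms=27/5b +222.222ms=3/5b
11) 2222.222ms=6b +555.556ms=3/2b
12) 2777.778ms=15/2b +555.556ms=3/2b
Σ=9b of 9 (162bpm 3/4) — PASS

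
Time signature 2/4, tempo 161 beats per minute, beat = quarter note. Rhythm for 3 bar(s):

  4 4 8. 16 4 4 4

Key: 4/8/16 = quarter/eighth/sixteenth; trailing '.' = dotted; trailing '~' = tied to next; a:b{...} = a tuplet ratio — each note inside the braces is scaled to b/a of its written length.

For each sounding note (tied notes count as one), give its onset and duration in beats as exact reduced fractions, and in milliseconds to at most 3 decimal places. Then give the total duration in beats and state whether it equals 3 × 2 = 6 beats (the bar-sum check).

1) 0.0ms=0b +372.671ms=1b
2) 372.671ms=1b +372.671ms=1b
3) 745.342ms=2b +279.503ms=3/4b
4) 1024.845ms=11/4b +93.168ms=1/4b
5) 1118.012ms=3b +372.671ms=1b
6) 1490.683ms=4b +372.671ms=1b
7) 1863.354ms=5b +372.671ms=1b
Σ=6b of 6 (161bpm 2/4) — PASS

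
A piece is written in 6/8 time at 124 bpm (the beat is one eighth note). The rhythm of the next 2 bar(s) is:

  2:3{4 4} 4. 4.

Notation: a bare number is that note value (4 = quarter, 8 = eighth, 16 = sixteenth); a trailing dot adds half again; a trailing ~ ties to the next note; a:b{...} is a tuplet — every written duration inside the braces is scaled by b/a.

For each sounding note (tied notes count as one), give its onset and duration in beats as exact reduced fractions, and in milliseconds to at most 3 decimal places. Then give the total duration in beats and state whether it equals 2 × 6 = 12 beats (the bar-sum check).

1) 0.0ms=0b +1451.613ms=3b
2) 1451.613ms=3b +1451.613ms=3b
3) 2903.226ms=6b +1451.613ms=3b
4) 4354.839ms=9b +1451.613ms=3b
Σ=12b of 12 (124bpm 6/8) — PASS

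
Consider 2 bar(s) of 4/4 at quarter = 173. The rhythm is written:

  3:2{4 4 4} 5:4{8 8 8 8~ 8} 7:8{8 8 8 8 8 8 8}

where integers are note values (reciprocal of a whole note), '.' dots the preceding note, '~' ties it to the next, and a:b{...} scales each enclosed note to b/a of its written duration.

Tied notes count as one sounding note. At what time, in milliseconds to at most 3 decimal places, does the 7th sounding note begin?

1. 0.0ms @ 0 + 231.214ms (2/3)
2. 231.214ms @ 2/3 + 231.214ms (2/3)
3. 462.428ms @ 4/3 + 231.214ms (2/3)
4. 693.642ms @ 2 + 138.728ms (2/5)
5. 832.37ms @ 12/5 + 138.728ms (2/5)
6. 971.098ms @ 14/5 + 138.728ms (2/5)
7. 1109.827ms @ 16/5 + 277.457ms (4/5)
8. 1387.283ms @ 4 + 198.183ms (4/7)
9. 1585.467ms @ 32/7 + 198.183ms (4/7)
10. 1783.65ms @ 36/7 + 198.183ms (4/7)
11. 1981.833ms @ 40/7 + 198.183ms (4/7)
12. 2180.017ms @ 44/7 + 198.183ms (4/7)
13. 2378.2ms @ 48/7 + 198.183ms (4/7)
14. 2576.383ms @ 52/7 + 198.183ms (4/7)

note 7 onset = 16/5b = 1109.827ms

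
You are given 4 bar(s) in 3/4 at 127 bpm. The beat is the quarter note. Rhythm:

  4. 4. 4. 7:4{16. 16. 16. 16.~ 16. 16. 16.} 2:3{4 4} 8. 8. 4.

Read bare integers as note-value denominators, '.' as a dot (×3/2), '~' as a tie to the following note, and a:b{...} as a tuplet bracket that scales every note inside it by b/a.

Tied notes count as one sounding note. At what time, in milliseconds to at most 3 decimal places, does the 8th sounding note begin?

note 8 onset = 39/7b = 2632.171ms

1. 0.0ms @ 0 + 708.661ms (3/2)
2. 708.661ms @ 3/2 + 708.661ms (3/2)
3. 1417.323ms @ 3 + 708.661ms (3/2)
4. 2125.984ms @ 9/2 + 101.237ms (3/14)
5. 2227.222ms @ 33/7 + 101.237ms (3/14)
6. 2328.459ms @ 69/14 + 101.237ms (3/14)
7. 2429.696ms @ 36/7 + 202.475ms (3/7)
8. 2632.171ms @ 39/7 + 101.237ms (3/14)
9. 2733.408ms @ 81/14 + 101.237ms (3/14)
10. 2834.646ms @ 6 + 708.661ms (3/2)
11. 3543.307ms @ 15/2 + 708.661ms (3/2)
12. 4251.969ms @ 9 + 354.331ms (3/4)
13. 4606.299ms @ 39/4 + 354.331ms (3/4)
14. 4960.63ms @ 21/2 + 708.661ms (3/2)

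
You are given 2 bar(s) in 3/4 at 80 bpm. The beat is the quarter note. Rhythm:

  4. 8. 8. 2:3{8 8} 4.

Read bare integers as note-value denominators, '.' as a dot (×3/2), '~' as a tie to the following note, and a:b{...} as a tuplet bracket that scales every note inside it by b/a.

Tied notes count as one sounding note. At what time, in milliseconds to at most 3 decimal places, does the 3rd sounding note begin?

1. 0.0ms @ 0 + 1125.0ms (3/2)
2. 1125.0ms @ 3/2 + 562.5ms (3/4)
3. 1687.5ms @ 9/4 + 562.5ms (3/4)
4. 2250.0ms @ 3 + 562.5ms (3/4)
5. 2812.5ms @ 15/4 + 562.5ms (3/4)
6. 3375.0ms @ 9/2 + 1125.0ms (3/2)

note 3 onset = 9/4b = 1687.5ms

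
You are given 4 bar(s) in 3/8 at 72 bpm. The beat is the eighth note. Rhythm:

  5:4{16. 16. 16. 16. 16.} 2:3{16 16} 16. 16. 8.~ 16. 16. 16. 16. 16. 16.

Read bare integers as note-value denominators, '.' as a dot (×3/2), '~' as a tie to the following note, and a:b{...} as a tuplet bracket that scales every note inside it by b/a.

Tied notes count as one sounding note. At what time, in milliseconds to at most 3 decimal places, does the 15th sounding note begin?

note 15 onset = 45/4b = 9375.0ms

1. 0.0ms @ 0 + 500.0ms (3/5)
2. 500.0ms @ 3/5 + 500.0ms (3/5)
3. 1000.0ms @ 6/5 + 500.0ms (3/5)
4. 1500.0ms @ 9/5 + 500.0ms (3/5)
5. 2000.0ms @ 12/5 + 500.0ms (3/5)
6. 2500.0ms @ 3 + 625.0ms (3/4)
7. 3125.0ms @ 15/4 + 625.0ms (3/4)
8. 3750.0ms @ 9/2 + 625.0ms (3/4)
9. 4375.0ms @ 21/4 + 625.0ms (3/4)
10. 5000.0ms @ 6 + 1875.0ms (9/4)
11. 6875.0ms @ 33/4 + 625.0ms (3/4)
12. 7500.0ms @ 9 + 625.0ms (3/4)
13. 8125.0ms @ 39/4 + 625.0ms (3/4)
14. 8750.0ms @ 21/2 + 625.0ms (3/4)
15. 9375.0ms @ 45/4 + 625.0ms (3/4)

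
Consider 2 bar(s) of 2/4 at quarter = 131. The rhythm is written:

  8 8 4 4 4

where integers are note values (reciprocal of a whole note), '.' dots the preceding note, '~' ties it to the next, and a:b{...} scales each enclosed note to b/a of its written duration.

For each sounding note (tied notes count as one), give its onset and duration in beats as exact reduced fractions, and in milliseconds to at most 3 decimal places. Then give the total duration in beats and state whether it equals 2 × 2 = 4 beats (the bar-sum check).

1) 0.0ms=0b +229.008ms=1/2b
2) 229.008ms=1/2b +229.008ms=1/2b
3) 458.015ms=1b +458.015ms=1b
4) 916.031ms=2b +458.015ms=1b
5) 1374.046ms=3b +458.015ms=1b
Σ=4b of 4 (131bpm 2/4) — PASS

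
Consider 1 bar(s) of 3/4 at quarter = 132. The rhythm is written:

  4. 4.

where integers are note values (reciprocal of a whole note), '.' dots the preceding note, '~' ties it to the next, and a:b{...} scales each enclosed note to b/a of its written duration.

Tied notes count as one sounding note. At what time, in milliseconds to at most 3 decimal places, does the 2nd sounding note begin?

note 2 onset = 3/2b = 681.818ms

1. 0.0ms @ 0 + 681.818ms (3/2)
2. 681.818ms @ 3/2 + 681.818ms (3/2)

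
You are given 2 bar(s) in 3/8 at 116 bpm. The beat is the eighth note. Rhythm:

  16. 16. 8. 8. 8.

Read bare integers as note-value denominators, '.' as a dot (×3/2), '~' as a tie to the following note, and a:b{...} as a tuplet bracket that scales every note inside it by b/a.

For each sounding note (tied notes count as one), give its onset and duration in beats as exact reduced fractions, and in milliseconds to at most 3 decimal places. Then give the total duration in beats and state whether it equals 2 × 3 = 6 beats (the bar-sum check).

1) 0.0ms=0b +387.931ms=3/4b
2) 387.931ms=3/4b +387.931ms=3/4b
3) 775.862ms=3/2b +775.862ms=3/2b
4) 1551.724ms=3b +775.862ms=3/2b
5) 2327.586ms=9/2b +775.862ms=3/2b
Σ=6b of 6 (116bpm 3/8) — PASS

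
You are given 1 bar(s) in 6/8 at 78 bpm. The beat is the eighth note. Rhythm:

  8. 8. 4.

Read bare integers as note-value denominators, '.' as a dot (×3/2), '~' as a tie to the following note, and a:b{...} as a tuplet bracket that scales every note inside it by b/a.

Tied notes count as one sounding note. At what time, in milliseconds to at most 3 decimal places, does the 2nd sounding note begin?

note 2 onset = 3/2b = 1153.846ms

1. 0.0ms @ 0 + 1153.846ms (3/2)
2. 1153.846ms @ 3/2 + 1153.846ms (3/2)
3. 2307.692ms @ 3 + 2307.692ms (3)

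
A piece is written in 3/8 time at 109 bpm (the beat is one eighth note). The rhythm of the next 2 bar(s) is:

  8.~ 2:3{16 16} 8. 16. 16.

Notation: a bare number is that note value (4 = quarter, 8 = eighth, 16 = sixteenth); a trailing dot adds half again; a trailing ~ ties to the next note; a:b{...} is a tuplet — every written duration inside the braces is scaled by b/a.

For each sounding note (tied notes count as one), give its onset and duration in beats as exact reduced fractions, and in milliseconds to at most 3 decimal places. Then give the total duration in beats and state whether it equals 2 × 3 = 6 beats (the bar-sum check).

1) 0.0ms=0b +1238.532ms=9/4b
2) 1238.532ms=9/4b +412.844ms=3/4b
3) 1651.376ms=3b +825.688ms=3/2b
4) 2477.064ms=9/2b +412.844ms=3/4b
5) 2889.908ms=21/4b +412.844ms=3/4b
Σ=6b of 6 (109bpm 3/8) — PASS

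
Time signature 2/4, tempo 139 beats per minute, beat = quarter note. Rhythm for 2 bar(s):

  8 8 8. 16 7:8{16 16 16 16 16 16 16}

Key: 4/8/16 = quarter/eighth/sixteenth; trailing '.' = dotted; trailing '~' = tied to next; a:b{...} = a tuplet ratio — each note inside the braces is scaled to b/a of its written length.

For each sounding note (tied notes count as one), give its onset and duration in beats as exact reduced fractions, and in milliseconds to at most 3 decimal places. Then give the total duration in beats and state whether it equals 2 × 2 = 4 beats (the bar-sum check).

1) 0.0ms=0b +215.827ms=1/2b
2) 215.827ms=1/2b +215.827ms=1/2b
3) 431.655ms=1b +323.741ms=3/4b
4) 755.396ms=7/4b +107.914ms=1/4b
5) 863.309ms=2b +123.33ms=2/7b
6) 986.639ms=16/7b +123.33ms=2/7b
7) 1109.969ms=18/7b +123.33ms=2/7b
8) 1233.299ms=20/7b +123.33ms=2/7b
9) 1356.629ms=22/7b +123.33ms=2/7b
10) 1479.959ms=24/7b +123.33ms=2/7b
11) 1603.289ms=26/7b +123.33ms=2/7b
Σ=4b of 4 (139bpm 2/4) — PASS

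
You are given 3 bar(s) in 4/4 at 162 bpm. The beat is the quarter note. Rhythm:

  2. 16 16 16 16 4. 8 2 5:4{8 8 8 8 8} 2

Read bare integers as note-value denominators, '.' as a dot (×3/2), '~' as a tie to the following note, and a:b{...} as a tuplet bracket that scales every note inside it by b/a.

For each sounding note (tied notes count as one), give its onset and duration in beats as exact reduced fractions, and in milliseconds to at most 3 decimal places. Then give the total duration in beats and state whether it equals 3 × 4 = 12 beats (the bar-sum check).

1) 0.0ms=0b +1111.111ms=3b
2) 1111.111ms=3b +92.593ms=1/4b
3) 1203.704ms=13/4b +92.593ms=1/4b
4) 1296.296ms=7/2b +92.593ms=1/4b
5) 1388.889ms=15/4b +92.593ms=1/4b
6) 1481.481ms=4b +555.556ms=3/2b
7) 2037.037ms=11/2b +185.185ms=1/2b
8) 2222.222ms=6b +740.741ms=2b
9) 2962.963ms=8b +148.148ms=2/5b
10) 3111.111ms=42/5b +148.148ms=2/5b
11) 3259.259ms=44/5b +148.148ms=2/5b
12) 3407.407ms=46/5b +148.148ms=2/5b
13) 3555.556ms=48/5b +148.148ms=2/5b
14) 3703.704ms=10b +740.741ms=2b
Σ=12b of 12 (162bpm 4/4) — PASS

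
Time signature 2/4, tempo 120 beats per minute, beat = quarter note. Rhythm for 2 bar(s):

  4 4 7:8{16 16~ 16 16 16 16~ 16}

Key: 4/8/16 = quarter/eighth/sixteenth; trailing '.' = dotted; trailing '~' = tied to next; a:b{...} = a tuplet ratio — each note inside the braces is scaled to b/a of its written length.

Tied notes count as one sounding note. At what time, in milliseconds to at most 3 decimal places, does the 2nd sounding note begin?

note 2 onset = 1b = 500.0ms

1. 0.0ms @ 0 + 500.0ms (1)
2. 500.0ms @ 1 + 500.0ms (1)
3. 1000.0ms @ 2 + 142.857ms (2/7)
4. 1142.857ms @ 16/7 + 285.714ms (4/7)
5. 1428.571ms @ 20/7 + 142.857ms (2/7)
6. 1571.429ms @ 22/7 + 142.857ms (2/7)
7. 1714.286ms @ 24/7 + 285.714ms (4/7)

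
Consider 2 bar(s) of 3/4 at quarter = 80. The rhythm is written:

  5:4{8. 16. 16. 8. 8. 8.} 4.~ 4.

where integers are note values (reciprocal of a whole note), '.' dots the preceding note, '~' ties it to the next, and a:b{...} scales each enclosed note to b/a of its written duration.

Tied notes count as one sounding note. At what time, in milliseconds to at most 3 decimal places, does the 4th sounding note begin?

1. 0.0ms @ 0 + 450.0ms (3/5)
2. 450.0ms @ 3/5 + 225.0ms (3/10)
3. 675.0ms @ 9/10 + 225.0ms (3/10)
4. 900.0ms @ 6/5 + 450.0ms (3/5)
5. 1350.0ms @ 9/5 + 450.0ms (3/5)
6. 1800.0ms @ 12/5 + 450.0ms (3/5)
7. 2250.0ms @ 3 + 2250.0ms (3)

note 4 onset = 6/5b = 900.0ms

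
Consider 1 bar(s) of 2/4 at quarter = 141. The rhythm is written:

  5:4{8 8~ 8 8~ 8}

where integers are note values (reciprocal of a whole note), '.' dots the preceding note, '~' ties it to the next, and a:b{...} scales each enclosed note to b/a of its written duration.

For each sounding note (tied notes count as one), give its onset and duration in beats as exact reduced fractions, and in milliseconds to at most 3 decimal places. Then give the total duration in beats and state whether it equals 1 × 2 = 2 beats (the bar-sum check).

1) 0.0ms=0b +170.213ms=2/5b
2) 170.213ms=2/5b +340.426ms=4/5b
3) 510.638ms=6/5b +340.426ms=4/5b
Σ=2b of 2 (141bpm 2/4) — PASS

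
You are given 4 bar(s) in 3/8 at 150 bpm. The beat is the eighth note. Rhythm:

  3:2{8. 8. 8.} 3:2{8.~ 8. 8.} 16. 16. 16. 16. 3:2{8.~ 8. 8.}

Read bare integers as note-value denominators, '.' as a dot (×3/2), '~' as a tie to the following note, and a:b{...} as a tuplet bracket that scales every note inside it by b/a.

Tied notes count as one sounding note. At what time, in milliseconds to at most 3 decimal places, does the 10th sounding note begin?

note 10 onset = 9b = 3600.0ms

1. 0.0ms @ 0 + 400.0ms (1)
2. 400.0ms @ 1 + 400.0ms (1)
3. 800.0ms @ 2 + 400.0ms (1)
4. 1200.0ms @ 3 + 800.0ms (2)
5. 2000.0ms @ 5 + 400.0ms (1)
6. 2400.0ms @ 6 + 300.0ms (3/4)
7. 2700.0ms @ 27/4 + 300.0ms (3/4)
8. 3000.0ms @ 15/2 + 300.0ms (3/4)
9. 3300.0ms @ 33/4 + 300.0ms (3/4)
10. 3600.0ms @ 9 + 800.0ms (2)
11. 4400.0ms @ 11 + 400.0ms (1)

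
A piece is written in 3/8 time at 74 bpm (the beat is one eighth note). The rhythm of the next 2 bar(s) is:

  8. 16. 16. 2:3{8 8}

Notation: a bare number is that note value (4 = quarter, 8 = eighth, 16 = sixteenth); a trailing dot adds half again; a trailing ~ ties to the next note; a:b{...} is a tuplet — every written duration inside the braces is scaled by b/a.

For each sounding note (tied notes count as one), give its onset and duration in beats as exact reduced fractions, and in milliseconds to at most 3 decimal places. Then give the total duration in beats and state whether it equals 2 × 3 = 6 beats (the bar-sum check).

1) 0.0ms=0b +1216.216ms=3/2b
2) 1216.216ms=3/2b +608.108ms=3/4b
3) 1824.324ms=9/4b +608.108ms=3/4b
4) 2432.432ms=3b +1216.216ms=3/2b
5) 3648.649ms=9/2b +1216.216ms=3/2b
Σ=6b of 6 (74bpm 3/8) — PASS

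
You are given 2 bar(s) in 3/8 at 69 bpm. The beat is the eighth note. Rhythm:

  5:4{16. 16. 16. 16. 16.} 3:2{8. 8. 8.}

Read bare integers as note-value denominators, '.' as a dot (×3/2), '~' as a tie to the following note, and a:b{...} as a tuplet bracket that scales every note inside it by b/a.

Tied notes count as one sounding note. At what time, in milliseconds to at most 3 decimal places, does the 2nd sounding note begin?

1. 0.0ms @ 0 + 521.739ms (3/5)
2. 521.739ms @ 3/5 + 521.739ms (3/5)
3. 1043.478ms @ 6/5 + 521.739ms (3/5)
4. 1565.217ms @ 9/5 + 521.739ms (3/5)
5. 2086.957ms @ 12/5 + 521.739ms (3/5)
6. 2608.696ms @ 3 + 869.565ms (1)
7. 3478.261ms @ 4 + 869.565ms (1)
8. 4347.826ms @ 5 + 869.565ms (1)

note 2 onset = 3/5b = 521.739ms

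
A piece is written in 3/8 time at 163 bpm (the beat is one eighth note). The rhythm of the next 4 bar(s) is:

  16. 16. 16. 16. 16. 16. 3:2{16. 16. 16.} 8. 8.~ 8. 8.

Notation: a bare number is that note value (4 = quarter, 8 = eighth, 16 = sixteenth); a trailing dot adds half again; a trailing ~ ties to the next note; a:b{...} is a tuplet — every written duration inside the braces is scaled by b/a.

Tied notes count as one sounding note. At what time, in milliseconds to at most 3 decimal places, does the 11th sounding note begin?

note 11 onset = 15/2b = 2760.736ms

1. 0.0ms @ 0 + 276.074ms (3/4)
2. 276.074ms @ 3/4 + 276.074ms (3/4)
3. 552.147ms @ 3/2 + 276.074ms (3/4)
4. 828.221ms @ 9/4 + 276.074ms (3/4)
5. 1104.294ms @ 3 + 276.074ms (3/4)
6. 1380.368ms @ 15/4 + 276.074ms (3/4)
7. 1656.442ms @ 9/2 + 184.049ms (1/2)
8. 1840.491ms @ 5 + 184.049ms (1/2)
9. 2024.54ms @ 11/2 + 184.049ms (1/2)
10. 2208.589ms @ 6 + 552.147ms (3/2)
11. 2760.736ms @ 15/2 + 1104.294ms (3)
12. 3865.031ms @ 21/2 + 552.147ms (3/2)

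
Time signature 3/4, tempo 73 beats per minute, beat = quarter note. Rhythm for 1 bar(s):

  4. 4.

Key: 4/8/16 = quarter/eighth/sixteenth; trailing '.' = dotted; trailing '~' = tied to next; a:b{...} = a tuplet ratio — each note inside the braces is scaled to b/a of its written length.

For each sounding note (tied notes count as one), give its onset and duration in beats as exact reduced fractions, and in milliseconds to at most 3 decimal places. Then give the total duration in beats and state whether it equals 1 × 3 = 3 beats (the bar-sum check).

1) 0.0ms=0b +1232.877ms=3/2b
2) 1232.877ms=3/2b +1232.877ms=3/2b
Σ=3b of 3 (73bpm 3/4) — PASS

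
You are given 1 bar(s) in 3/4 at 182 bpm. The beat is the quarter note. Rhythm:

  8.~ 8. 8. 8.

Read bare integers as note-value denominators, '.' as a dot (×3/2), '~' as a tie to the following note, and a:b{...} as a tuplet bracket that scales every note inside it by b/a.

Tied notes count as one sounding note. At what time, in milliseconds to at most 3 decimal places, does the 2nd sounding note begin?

1. 0.0ms @ 0 + 494.505ms (3/2)
2. 494.505ms @ 3/2 + 247.253ms (3/4)
3. 741.758ms @ 9/4 + 247.253ms (3/4)

note 2 onset = 3/2b = 494.505ms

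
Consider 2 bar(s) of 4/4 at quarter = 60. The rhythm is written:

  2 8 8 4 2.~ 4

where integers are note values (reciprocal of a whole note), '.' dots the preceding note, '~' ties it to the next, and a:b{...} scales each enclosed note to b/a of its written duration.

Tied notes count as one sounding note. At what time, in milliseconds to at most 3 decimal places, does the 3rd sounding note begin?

note 3 onset = 5/2b = 2500.0ms

1. 0.0ms @ 0 + 2000.0ms (2)
2. 2000.0ms @ 2 + 500.0ms (1/2)
3. 2500.0ms @ 5/2 + 500.0ms (1/2)
4. 3000.0ms @ 3 + 1000.0ms (1)
5. 4000.0ms @ 4 + 4000.0ms (4)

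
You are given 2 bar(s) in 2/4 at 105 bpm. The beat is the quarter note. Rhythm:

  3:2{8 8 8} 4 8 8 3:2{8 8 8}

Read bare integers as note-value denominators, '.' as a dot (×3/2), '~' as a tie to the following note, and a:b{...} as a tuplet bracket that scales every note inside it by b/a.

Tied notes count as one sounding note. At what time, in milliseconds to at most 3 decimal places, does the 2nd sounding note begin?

1. 0.0ms @ 0 + 190.476ms (1/3)
2. 190.476ms @ 1/3 + 190.476ms (1/3)
3. 380.952ms @ 2/3 + 190.476ms (1/3)
4. 571.429ms @ 1 + 571.429ms (1)
5. 1142.857ms @ 2 + 285.714ms (1/2)
6. 1428.571ms @ 5/2 + 285.714ms (1/2)
7. 1714.286ms @ 3 + 190.476ms (1/3)
8. 1904.762ms @ 10/3 + 190.476ms (1/3)
9. 2095.238ms @ 11/3 + 190.476ms (1/3)

note 2 onset = 1/3b = 190.476ms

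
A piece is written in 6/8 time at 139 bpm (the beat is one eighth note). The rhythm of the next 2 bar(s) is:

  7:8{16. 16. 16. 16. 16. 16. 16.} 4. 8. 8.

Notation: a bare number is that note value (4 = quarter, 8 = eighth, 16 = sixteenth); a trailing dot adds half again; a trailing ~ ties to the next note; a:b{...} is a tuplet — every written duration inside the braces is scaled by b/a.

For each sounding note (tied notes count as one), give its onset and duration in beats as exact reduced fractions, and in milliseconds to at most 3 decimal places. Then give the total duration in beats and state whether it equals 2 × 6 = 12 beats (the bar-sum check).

1) 0.0ms=0b +369.99ms=6/7b
2) 369.99ms=6/7b +369.99ms=6/7b
3) 739.979ms=12/7b +369.99ms=6/7b
4) 1109.969ms=18/7b +369.99ms=6/7b
5) 1479.959ms=24/7b +369.99ms=6/7b
6) 1849.949ms=30/7b +369.99ms=6/7b
7) 2219.938ms=36/7b +369.99ms=6/7b
8) 2589.928ms=6b +1294.964ms=3b
9) 3884.892ms=9b +647.482ms=3/2b
10) 4532.374ms=21/2b +647.482ms=3/2b
Σ=12b of 12 (139bpm 6/8) — PASS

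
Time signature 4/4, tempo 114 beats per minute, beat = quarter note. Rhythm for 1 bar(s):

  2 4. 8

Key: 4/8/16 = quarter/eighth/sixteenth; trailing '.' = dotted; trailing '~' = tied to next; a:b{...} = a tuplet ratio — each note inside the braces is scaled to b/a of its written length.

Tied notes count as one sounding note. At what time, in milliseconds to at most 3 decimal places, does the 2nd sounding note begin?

note 2 onset = 2b = 1052.632ms

1. 0.0ms @ 0 + 1052.632ms (2)
2. 1052.632ms @ 2 + 789.474ms (3/2)
3. 1842.105ms @ 7/2 + 263.158ms (1/2)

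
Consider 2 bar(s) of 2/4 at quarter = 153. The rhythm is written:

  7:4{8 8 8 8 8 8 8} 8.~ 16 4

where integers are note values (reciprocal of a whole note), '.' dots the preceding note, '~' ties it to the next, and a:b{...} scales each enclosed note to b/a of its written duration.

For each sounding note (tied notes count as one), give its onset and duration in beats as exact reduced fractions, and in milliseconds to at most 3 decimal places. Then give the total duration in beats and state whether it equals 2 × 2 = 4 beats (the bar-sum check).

1) 0.0ms=0b +112.045ms=2/7b
2) 112.045ms=2/7b +112.045ms=2/7b
3) 224.09ms=4/7b +112.045ms=2/7b
4) 336.134ms=6/7b +112.045ms=2/7b
5) 448.179ms=8/7b +112.045ms=2/7b
6) 560.224ms=10/7b +112.045ms=2/7b
7) 672.269ms=12/7b +112.045ms=2/7b
8) 784.314ms=2b +392.157ms=1b
9) 1176.471ms=3b +392.157ms=1b
Σ=4b of 4 (153bpm 2/4) — PASS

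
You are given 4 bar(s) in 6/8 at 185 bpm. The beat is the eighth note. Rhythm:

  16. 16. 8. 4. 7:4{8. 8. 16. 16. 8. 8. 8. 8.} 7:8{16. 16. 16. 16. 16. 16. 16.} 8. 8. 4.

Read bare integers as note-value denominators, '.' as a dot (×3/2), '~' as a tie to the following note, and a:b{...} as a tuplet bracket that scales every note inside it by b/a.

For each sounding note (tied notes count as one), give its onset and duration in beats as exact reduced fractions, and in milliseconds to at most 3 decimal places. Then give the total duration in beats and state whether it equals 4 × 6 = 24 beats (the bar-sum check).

1) 0.0ms=0b +243.243ms=3/4b
2) 243.243ms=3/4b +243.243ms=3/4b
3) 486.486ms=3/2b +486.486ms=3/2b
4) 972.973ms=3b +972.973ms=3b
5) 1945.946ms=6b +277.992ms=6/7b
6) 2223.938ms=48/7b +277.992ms=6/7b
7) 2501.931ms=54/7b +138.996ms=3/7b
8) 2640.927ms=57/7b +138.996ms=3/7b
9) 2779.923ms=60/7b +277.992ms=6/7b
10) 3057.915ms=66/7b +277.992ms=6/7b
11) 3335.907ms=72/7b +277.992ms=6/7b
12) 3613.9ms=78/7b +277.992ms=6/7b
13) 3891.892ms=12b +277.992ms=6/7b
14) 4169.884ms=90/7b +277.992ms=6/7b
15) 4447.876ms=96/7b +277.992ms=6/7b
16) 4725.869ms=102/7b +277.992ms=6/7b
17) 5003.861ms=108/7b +277.992ms=6/7b
18) 5281.853ms=114/7b +277.992ms=6/7b
19) 5559.846ms=120/7b +277.992ms=6/7b
20) 5837.838ms=18b +486.486ms=3/2b
21) 6324.324ms=39/2b +486.486ms=3/2b
22) 6810.811ms=21b +972.973ms=3b
Σ=24b of 24 (185bpm 6/8) — PASS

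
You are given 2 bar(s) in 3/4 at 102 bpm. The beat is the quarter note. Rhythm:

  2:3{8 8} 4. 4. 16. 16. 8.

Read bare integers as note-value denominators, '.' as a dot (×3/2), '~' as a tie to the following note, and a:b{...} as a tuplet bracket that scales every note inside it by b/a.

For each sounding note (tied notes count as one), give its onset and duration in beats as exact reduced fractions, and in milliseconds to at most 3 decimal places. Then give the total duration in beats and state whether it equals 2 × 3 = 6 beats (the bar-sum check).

1) 0.0ms=0b +441.176ms=3/4b
2) 441.176ms=3/4b +441.176ms=3/4b
3) 882.353ms=3/2b +882.353ms=3/2b
4) 1764.706ms=3b +882.353ms=3/2b
5) 2647.059ms=9/2b +220.588ms=3/8b
6) 2867.647ms=39/8b +220.588ms=3/8b
7) 3088.235ms=21/4b +441.176ms=3/4b
Σ=6b of 6 (102bpm 3/4) — PASS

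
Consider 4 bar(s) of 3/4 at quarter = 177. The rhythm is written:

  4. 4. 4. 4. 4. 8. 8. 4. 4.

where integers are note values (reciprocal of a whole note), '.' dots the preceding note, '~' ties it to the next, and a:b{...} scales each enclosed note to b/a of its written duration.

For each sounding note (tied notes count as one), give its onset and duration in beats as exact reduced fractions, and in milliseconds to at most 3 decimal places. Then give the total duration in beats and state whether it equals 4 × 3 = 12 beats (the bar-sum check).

1) 0.0ms=0b +508.475ms=3/2b
2) 508.475ms=3/2b +508.475ms=3/2b
3) 1016.949ms=3b +508.475ms=3/2b
4) 1525.424ms=9/2b +508.475ms=3/2b
5) 2033.898ms=6b +508.475ms=3/2b
6) 2542.373ms=15/2b +254.237ms=3/4b
7) 2796.61ms=33/4b +254.237ms=3/4b
8) 3050.847ms=9b +508.475ms=3/2b
9) 3559.322ms=21/2b +508.475ms=3/2b
Σ=12b of 12 (177bpm 3/4) — PASS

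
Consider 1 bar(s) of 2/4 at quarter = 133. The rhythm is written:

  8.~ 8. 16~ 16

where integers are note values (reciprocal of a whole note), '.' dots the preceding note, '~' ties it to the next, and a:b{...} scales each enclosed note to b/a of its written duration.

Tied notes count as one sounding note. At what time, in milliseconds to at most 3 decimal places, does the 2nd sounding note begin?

note 2 onset = 3/2b = 676.692ms

1. 0.0ms @ 0 + 676.692ms (3/2)
2. 676.692ms @ 3/2 + 225.564ms (1/2)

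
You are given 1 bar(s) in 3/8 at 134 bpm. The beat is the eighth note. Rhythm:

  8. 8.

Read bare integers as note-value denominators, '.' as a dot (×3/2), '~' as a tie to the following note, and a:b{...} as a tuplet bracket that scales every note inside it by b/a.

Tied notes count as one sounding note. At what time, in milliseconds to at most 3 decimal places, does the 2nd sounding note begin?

note 2 onset = 3/2b = 671.642ms

1. 0.0ms @ 0 + 671.642ms (3/2)
2. 671.642ms @ 3/2 + 671.642ms (3/2)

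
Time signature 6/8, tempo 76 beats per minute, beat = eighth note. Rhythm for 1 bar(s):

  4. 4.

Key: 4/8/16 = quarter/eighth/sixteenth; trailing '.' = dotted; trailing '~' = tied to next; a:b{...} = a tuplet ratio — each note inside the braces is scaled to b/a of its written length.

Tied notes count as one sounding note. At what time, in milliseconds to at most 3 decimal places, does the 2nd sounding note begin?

1. 0.0ms @ 0 + 2368.421ms (3)
2. 2368.421ms @ 3 + 2368.421ms (3)

note 2 onset = 3b = 2368.421ms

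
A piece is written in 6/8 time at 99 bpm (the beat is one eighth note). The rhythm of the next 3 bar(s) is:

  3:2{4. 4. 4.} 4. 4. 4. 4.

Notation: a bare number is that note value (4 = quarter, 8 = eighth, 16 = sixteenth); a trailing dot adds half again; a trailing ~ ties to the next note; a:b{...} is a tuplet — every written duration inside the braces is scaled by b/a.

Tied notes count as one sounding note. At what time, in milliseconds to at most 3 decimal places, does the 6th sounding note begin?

1. 0.0ms @ 0 + 1212.121ms (2)
2. 1212.121ms @ 2 + 1212.121ms (2)
3. 2424.242ms @ 4 + 1212.121ms (2)
4. 3636.364ms @ 6 + 1818.182ms (3)
5. 5454.545ms @ 9 + 1818.182ms (3)
6. 7272.727ms @ 12 + 1818.182ms (3)
7. 9090.909ms @ 15 + 1818.182ms (3)

note 6 onset = 12b = 7272.727ms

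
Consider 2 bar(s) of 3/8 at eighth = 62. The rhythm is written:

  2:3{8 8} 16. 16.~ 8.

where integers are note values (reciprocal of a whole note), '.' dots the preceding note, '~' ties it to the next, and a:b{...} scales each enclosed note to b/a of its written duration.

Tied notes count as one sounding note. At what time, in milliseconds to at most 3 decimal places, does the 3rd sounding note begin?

1. 0.0ms @ 0 + 1451.613ms (3/2)
2. 1451.613ms @ 3/2 + 1451.613ms (3/2)
3. 2903.226ms @ 3 + 725.806ms (3/4)
4. 3629.032ms @ 15/4 + 2177.419ms (9/4)

note 3 onset = 3b = 2903.226ms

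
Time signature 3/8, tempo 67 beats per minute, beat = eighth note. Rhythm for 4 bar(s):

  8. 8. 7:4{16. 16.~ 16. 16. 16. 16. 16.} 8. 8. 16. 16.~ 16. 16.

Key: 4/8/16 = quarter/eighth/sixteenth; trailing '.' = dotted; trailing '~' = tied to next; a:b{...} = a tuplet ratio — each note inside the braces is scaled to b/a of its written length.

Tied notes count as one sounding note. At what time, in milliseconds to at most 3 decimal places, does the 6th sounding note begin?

note 6 onset = 33/7b = 4221.748ms

1. 0.0ms @ 0 + 1343.284ms (3/2)
2. 1343.284ms @ 3/2 + 1343.284ms (3/2)
3. 2686.567ms @ 3 + 383.795ms (3/7)
4. 3070.362ms @ 24/7 + 767.591ms (6/7)
5. 3837.953ms @ 30/7 + 383.795ms (3/7)
6. 4221.748ms @ 33/7 + 383.795ms (3/7)
7. 4605.544ms @ 36/7 + 383.795ms (3/7)
8. 4989.339ms @ 39/7 + 383.795ms (3/7)
9. 5373.134ms @ 6 + 1343.284ms (3/2)
10. 6716.418ms @ 15/2 + 1343.284ms (3/2)
11. 8059.701ms @ 9 + 671.642ms (3/4)
12. 8731.343ms @ 39/4 + 1343.284ms (3/2)
13. 10074.627ms @ 45/4 + 671.642ms (3/4)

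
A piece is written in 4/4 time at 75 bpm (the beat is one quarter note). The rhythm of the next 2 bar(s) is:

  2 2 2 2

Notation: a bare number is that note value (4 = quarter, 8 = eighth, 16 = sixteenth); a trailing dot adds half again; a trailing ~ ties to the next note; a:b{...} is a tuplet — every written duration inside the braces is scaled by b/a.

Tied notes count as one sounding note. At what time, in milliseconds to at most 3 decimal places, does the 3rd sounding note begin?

note 3 onset = 4b = 3200.0ms

1. 0.0ms @ 0 + 1600.0ms (2)
2. 1600.0ms @ 2 + 1600.0ms (2)
3. 3200.0ms @ 4 + 1600.0ms (2)
4. 4800.0ms @ 6 + 1600.0ms (2)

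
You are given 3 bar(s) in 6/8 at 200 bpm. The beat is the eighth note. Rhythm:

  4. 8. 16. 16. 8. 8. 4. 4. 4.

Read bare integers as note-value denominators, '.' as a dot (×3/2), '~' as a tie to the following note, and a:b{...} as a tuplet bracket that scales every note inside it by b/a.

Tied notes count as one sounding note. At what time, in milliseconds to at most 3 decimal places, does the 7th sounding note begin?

1. 0.0ms @ 0 + 900.0ms (3)
2. 900.0ms @ 3 + 450.0ms (3/2)
3. 1350.0ms @ 9/2 + 225.0ms (3/4)
4. 1575.0ms @ 21/4 + 225.0ms (3/4)
5. 1800.0ms @ 6 + 450.0ms (3/2)
6. 2250.0ms @ 15/2 + 450.0ms (3/2)
7. 2700.0ms @ 9 + 900.0ms (3)
8. 3600.0ms @ 12 + 900.0ms (3)
9. 4500.0ms @ 15 + 900.0ms (3)

note 7 onset = 9b = 2700.0ms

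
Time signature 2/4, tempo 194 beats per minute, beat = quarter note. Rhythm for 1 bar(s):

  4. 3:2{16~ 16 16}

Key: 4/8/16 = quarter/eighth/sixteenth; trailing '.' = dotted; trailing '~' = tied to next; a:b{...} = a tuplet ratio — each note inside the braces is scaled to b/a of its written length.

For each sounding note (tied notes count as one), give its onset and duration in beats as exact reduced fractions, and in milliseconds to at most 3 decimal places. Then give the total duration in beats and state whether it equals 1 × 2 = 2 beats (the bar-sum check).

1) 0.0ms=0b +463.918ms=3/2b
2) 463.918ms=3/2b +103.093ms=1/3b
3) 567.01ms=11/6b +51.546ms=1/6b
Σ=2b of 2 (194bpm 2/4) — PASS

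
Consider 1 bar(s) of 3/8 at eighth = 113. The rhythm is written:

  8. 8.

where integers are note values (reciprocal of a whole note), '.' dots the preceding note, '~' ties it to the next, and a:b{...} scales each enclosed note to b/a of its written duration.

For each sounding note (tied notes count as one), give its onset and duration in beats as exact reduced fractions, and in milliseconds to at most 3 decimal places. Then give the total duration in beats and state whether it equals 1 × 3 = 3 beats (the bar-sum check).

1) 0.0ms=0b +796.46ms=3/2b
2) 796.46ms=3/2b +796.46ms=3/2b
Σ=3b of 3 (113bpm 3/8) — PASS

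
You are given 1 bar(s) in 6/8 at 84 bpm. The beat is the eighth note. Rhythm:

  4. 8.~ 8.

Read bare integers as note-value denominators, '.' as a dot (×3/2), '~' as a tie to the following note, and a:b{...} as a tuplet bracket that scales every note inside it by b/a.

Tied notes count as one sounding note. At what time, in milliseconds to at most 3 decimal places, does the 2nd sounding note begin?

1. 0.0ms @ 0 + 2142.857ms (3)
2. 2142.857ms @ 3 + 2142.857ms (3)

note 2 onset = 3b = 2142.857ms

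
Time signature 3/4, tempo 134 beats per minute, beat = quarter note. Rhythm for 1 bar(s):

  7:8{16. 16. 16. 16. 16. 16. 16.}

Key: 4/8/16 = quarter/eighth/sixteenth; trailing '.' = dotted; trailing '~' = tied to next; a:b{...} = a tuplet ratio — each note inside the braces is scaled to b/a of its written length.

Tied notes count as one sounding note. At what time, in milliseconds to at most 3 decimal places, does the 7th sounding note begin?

note 7 onset = 18/7b = 1151.386ms

1. 0.0ms @ 0 + 191.898ms (3/7)
2. 191.898ms @ 3/7 + 191.898ms (3/7)
3. 383.795ms @ 6/7 + 191.898ms (3/7)
4. 575.693ms @ 9/7 + 191.898ms (3/7)
5. 767.591ms @ 12/7 + 191.898ms (3/7)
6. 959.488ms @ 15/7 + 191.898ms (3/7)
7. 1151.386ms @ 18/7 + 191.898ms (3/7)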